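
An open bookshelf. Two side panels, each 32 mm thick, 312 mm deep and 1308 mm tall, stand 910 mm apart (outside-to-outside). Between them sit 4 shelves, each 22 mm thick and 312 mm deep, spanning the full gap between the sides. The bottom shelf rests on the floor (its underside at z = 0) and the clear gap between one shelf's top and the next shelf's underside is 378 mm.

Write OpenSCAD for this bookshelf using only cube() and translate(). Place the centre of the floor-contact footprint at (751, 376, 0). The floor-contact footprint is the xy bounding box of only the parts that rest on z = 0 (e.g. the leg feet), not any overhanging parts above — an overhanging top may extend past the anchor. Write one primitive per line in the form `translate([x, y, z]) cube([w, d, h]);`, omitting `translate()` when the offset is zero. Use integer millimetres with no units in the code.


translate([296, 220, 0]) cube([32, 312, 1308]);
translate([1174, 220, 0]) cube([32, 312, 1308]);
translate([328, 220, 0]) cube([846, 312, 22]);
translate([328, 220, 400]) cube([846, 312, 22]);
translate([328, 220, 800]) cube([846, 312, 22]);
translate([328, 220, 1200]) cube([846, 312, 22]);


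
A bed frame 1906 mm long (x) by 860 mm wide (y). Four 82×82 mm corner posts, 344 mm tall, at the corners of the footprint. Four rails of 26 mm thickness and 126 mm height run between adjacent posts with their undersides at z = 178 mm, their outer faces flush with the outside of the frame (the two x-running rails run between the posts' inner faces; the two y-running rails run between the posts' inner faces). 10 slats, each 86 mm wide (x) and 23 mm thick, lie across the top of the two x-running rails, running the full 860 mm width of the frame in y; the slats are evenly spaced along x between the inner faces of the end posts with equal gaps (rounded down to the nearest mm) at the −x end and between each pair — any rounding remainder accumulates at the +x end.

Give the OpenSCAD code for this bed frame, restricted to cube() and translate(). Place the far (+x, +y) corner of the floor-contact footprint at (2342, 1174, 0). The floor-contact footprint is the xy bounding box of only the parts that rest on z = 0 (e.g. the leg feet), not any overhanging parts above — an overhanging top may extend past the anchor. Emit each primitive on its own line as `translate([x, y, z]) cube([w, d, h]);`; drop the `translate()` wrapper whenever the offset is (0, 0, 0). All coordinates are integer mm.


translate([436, 314, 0]) cube([82, 82, 344]);
translate([436, 1092, 0]) cube([82, 82, 344]);
translate([2260, 314, 0]) cube([82, 82, 344]);
translate([2260, 1092, 0]) cube([82, 82, 344]);
translate([518, 314, 178]) cube([1742, 26, 126]);
translate([518, 1148, 178]) cube([1742, 26, 126]);
translate([436, 396, 178]) cube([26, 696, 126]);
translate([2316, 396, 178]) cube([26, 696, 126]);
translate([598, 314, 304]) cube([86, 860, 23]);
translate([764, 314, 304]) cube([86, 860, 23]);
translate([930, 314, 304]) cube([86, 860, 23]);
translate([1096, 314, 304]) cube([86, 860, 23]);
translate([1262, 314, 304]) cube([86, 860, 23]);
translate([1428, 314, 304]) cube([86, 860, 23]);
translate([1594, 314, 304]) cube([86, 860, 23]);
translate([1760, 314, 304]) cube([86, 860, 23]);
translate([1926, 314, 304]) cube([86, 860, 23]);
translate([2092, 314, 304]) cube([86, 860, 23]);


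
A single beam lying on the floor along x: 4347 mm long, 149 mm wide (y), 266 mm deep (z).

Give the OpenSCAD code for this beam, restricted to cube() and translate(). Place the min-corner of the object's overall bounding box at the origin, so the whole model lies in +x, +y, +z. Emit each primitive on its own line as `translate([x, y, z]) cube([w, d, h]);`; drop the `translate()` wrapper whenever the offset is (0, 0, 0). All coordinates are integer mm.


cube([4347, 149, 266]);


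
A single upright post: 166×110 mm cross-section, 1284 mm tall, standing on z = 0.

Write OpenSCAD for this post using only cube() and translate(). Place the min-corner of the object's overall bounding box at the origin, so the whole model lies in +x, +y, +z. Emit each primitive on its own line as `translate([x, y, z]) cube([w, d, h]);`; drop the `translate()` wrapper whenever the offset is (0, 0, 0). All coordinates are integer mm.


cube([166, 110, 1284]);


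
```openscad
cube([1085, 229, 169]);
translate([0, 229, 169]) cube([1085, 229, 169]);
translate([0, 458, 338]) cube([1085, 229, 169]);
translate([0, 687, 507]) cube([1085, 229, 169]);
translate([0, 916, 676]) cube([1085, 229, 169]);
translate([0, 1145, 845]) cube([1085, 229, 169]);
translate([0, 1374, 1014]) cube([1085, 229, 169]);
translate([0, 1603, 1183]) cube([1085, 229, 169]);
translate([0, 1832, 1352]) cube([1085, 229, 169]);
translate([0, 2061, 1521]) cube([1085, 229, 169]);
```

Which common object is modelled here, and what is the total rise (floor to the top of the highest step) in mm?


A staircase. The total rise is 1690 mm.

10 identical blocks, each offset up and back from the previous — a staircase. Each step is 169 mm tall and there are 10 of them, so the total rise is 10 × 169 = 1690 mm.


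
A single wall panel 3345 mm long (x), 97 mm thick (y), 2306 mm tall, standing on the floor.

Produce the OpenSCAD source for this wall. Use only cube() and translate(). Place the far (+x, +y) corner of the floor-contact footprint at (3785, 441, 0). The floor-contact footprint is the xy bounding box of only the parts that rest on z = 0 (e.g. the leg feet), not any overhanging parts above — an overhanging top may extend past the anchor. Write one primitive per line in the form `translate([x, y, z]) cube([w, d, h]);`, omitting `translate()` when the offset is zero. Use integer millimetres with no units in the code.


translate([440, 344, 0]) cube([3345, 97, 2306]);


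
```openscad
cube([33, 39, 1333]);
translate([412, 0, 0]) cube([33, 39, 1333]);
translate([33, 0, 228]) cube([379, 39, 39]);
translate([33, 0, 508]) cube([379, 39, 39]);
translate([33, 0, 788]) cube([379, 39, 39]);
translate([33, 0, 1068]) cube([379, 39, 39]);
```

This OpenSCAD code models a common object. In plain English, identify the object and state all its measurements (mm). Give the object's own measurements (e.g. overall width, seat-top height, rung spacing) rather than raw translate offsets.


A straight ladder. Two 33×39 mm vertical rails, 1333 mm tall, stand 445 mm apart (outside-to-outside) with their front faces coplanar on the −y side. 4 rungs, each 39 mm deep and 39 mm tall, span between the inner faces of the rails, front faces flush with the rails. The lowest rung's underside is at z = 228 mm and rungs are spaced 280 mm apart (underside to underside).


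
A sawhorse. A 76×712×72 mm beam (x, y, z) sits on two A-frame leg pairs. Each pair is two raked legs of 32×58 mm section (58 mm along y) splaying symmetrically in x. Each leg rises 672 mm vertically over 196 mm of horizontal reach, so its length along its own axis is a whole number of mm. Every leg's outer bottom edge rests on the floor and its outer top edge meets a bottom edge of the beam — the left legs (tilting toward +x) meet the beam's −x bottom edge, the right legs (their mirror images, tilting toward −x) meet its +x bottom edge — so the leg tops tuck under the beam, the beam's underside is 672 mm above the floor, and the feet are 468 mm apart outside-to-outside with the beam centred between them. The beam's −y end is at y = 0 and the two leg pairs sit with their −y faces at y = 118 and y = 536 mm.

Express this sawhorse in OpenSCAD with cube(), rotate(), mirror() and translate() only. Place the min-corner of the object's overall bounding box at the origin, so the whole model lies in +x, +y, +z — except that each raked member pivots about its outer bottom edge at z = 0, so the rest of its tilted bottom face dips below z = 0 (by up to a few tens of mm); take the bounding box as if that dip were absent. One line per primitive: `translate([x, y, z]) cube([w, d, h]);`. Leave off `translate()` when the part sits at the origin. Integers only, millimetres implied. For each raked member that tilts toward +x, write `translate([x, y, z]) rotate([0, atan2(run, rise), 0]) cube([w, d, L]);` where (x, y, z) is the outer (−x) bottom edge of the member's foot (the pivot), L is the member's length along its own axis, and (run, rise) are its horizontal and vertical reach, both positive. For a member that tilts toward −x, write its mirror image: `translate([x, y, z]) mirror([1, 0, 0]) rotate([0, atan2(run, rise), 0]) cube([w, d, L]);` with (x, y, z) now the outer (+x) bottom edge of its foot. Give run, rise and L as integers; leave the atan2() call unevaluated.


// leg length = √(196² + 672²) = 700
// right-leg outer foot x = 2·196 + 76 = 468
// beam min-corner = (196, 0, 672)
translate([196, 0, 672]) cube([76, 712, 72]);
translate([0, 118, 0]) rotate([0, atan2(196, 672), 0]) cube([32, 58, 700]);
translate([468, 118, 0]) mirror([1, 0, 0]) rotate([0, atan2(196, 672), 0]) cube([32, 58, 700]);
translate([0, 536, 0]) rotate([0, atan2(196, 672), 0]) cube([32, 58, 700]);
translate([468, 536, 0]) mirror([1, 0, 0]) rotate([0, atan2(196, 672), 0]) cube([32, 58, 700]);


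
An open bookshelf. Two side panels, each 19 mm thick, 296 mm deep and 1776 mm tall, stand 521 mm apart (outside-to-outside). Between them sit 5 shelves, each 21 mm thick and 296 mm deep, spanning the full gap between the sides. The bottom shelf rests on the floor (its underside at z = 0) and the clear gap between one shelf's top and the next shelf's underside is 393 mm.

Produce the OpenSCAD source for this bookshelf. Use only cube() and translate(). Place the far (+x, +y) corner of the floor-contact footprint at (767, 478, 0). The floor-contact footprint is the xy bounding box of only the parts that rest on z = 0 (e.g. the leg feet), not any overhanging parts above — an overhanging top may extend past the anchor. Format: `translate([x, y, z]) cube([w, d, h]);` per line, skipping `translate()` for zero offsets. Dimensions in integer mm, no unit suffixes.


translate([246, 182, 0]) cube([19, 296, 1776]);
translate([748, 182, 0]) cube([19, 296, 1776]);
translate([265, 182, 0]) cube([483, 296, 21]);
translate([265, 182, 414]) cube([483, 296, 21]);
translate([265, 182, 828]) cube([483, 296, 21]);
translate([265, 182, 1242]) cube([483, 296, 21]);
translate([265, 182, 1656]) cube([483, 296, 21]);


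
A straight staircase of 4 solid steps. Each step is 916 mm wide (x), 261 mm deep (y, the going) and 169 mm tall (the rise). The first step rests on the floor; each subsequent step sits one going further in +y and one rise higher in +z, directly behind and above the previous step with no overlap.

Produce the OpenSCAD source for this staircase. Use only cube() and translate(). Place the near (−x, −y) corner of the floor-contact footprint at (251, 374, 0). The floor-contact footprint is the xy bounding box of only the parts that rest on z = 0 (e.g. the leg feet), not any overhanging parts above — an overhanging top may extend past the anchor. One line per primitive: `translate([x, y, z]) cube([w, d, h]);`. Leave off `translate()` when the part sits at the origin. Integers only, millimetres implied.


translate([251, 374, 0]) cube([916, 261, 169]);
translate([251, 635, 169]) cube([916, 261, 169]);
translate([251, 896, 338]) cube([916, 261, 169]);
translate([251, 1157, 507]) cube([916, 261, 169]);


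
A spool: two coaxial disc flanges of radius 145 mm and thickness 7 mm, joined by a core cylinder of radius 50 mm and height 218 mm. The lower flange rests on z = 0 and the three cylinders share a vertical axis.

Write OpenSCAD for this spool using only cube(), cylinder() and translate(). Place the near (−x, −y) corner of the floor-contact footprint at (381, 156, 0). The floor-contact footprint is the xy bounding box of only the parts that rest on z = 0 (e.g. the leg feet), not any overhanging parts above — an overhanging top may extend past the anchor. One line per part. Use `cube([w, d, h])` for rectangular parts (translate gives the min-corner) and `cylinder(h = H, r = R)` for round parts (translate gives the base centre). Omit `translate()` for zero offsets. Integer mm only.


translate([526, 301, 0]) cylinder(h = 7, r = 145);
translate([526, 301, 7]) cylinder(h = 218, r = 50);
translate([526, 301, 225]) cylinder(h = 7, r = 145);


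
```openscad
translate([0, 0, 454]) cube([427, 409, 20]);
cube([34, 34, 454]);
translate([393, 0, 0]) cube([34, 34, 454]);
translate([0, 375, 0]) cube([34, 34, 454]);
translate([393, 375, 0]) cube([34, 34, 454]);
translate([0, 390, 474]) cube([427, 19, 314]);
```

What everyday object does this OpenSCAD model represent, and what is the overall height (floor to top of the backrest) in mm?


A chair. The overall height is 788 mm.

A slab on four corner posts with a tall panel at the back — a chair. The seat slab sits at z = 454 with thickness 20, and the 314 mm backrest starts at the seat top, so the overall height is 454 + 20 + 314 = 788 mm.


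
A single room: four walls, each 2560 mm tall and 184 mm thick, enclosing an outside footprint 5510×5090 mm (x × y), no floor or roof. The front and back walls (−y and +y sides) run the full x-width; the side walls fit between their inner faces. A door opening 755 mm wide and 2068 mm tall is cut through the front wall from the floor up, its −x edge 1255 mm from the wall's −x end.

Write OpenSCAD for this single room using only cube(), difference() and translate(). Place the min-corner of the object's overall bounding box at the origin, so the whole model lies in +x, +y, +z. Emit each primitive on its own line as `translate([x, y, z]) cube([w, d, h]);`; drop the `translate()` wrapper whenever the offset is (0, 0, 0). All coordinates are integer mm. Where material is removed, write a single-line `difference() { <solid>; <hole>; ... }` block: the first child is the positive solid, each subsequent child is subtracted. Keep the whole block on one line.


difference() { cube([5510, 184, 2560]); translate([1255, 0, 0]) cube([755, 184, 2068]); }
translate([0, 4906, 0]) cube([5510, 184, 2560]);
translate([0, 184, 0]) cube([184, 4722, 2560]);
translate([5326, 184, 0]) cube([184, 4722, 2560]);


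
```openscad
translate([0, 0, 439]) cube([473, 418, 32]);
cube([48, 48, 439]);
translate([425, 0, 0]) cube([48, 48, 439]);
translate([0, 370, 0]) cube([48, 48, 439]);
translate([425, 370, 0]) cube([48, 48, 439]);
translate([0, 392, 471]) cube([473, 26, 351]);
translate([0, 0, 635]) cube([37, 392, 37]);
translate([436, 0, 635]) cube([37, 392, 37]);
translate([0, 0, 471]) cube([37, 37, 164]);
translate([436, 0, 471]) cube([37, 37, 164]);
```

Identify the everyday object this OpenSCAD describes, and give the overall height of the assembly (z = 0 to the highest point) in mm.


A chair. The overall height is 822 mm.

A slab on four corner posts with a tall panel at the back — a chair. The seat slab sits at z = 439 with thickness 32, and the 351 mm backrest starts at the seat top, so the overall height is 439 + 32 + 351 = 822 mm.


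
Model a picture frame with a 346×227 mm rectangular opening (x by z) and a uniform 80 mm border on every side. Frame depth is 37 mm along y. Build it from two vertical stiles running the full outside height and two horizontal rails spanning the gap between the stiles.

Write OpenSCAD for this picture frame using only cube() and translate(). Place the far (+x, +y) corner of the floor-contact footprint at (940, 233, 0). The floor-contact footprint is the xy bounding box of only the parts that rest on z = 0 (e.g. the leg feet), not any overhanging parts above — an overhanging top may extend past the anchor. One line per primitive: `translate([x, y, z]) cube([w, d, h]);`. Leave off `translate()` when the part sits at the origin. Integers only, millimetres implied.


translate([434, 196, 0]) cube([80, 37, 387]);
translate([860, 196, 0]) cube([80, 37, 387]);
translate([514, 196, 0]) cube([346, 37, 80]);
translate([514, 196, 307]) cube([346, 37, 80]);


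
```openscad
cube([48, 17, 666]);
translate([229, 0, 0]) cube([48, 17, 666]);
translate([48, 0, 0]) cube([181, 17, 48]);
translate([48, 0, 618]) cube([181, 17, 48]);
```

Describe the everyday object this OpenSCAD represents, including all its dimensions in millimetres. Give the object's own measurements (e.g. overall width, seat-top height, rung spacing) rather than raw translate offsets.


A rectangular picture frame lying in the x–z plane (depth along y). The opening is 181 mm wide (x) by 570 mm tall (z), surrounded by a border 48 mm wide on all four sides. The frame is 17 mm deep and is made of two full-height vertical stiles with two horizontal rails fitted between them.


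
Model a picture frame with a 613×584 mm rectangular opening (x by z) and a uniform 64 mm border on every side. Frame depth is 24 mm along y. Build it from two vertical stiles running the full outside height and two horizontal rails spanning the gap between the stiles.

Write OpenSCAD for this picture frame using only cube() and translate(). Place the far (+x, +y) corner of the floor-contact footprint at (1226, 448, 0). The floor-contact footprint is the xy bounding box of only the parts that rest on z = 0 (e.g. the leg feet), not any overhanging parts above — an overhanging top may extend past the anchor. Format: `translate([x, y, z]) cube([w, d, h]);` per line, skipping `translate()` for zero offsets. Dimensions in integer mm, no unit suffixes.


translate([485, 424, 0]) cube([64, 24, 712]);
translate([1162, 424, 0]) cube([64, 24, 712]);
translate([549, 424, 0]) cube([613, 24, 64]);
translate([549, 424, 648]) cube([613, 24, 64]);


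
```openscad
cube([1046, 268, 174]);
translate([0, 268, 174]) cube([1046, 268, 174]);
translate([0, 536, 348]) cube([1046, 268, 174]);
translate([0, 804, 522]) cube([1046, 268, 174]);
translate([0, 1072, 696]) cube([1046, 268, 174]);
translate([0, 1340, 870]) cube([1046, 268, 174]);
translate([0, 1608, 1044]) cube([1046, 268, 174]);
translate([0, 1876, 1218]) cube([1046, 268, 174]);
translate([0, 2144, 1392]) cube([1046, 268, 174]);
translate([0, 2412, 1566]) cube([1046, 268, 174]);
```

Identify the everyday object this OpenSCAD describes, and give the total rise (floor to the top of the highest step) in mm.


A staircase. The total rise is 1740 mm.

10 identical blocks, each offset up and back from the previous — a staircase. Each step is 174 mm tall and there are 10 of them, so the total rise is 10 × 174 = 1740 mm.


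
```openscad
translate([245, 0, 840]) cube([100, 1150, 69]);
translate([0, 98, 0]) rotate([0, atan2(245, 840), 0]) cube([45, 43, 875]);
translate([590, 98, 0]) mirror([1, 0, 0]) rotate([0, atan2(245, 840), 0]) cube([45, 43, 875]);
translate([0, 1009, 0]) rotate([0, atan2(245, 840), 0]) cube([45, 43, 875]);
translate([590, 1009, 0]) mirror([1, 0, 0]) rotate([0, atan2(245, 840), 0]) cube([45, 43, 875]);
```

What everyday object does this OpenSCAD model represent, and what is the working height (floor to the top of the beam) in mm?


A sawhorse. The overall height is 909 mm.

A beam across two mirrored pairs of raked legs — a sawhorse. The beam's underside is at z = 840 (matching the legs' vertical rise in atan2(245, 840)) and the beam is 69 mm tall, so its top is at 840 + 69 = 909 mm. The raked legs top out at the beam's underside, so that is the highest point.


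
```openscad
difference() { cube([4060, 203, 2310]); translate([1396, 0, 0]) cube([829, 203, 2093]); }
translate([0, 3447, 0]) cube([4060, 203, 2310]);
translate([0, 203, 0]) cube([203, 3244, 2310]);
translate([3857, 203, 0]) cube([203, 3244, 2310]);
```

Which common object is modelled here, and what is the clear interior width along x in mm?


A single room. The interior width is 3654 mm.

Four walls enclosing a rectangle with a door in the front wall — a room. Outside width 4060 minus two 203 mm walls gives 3654 mm.


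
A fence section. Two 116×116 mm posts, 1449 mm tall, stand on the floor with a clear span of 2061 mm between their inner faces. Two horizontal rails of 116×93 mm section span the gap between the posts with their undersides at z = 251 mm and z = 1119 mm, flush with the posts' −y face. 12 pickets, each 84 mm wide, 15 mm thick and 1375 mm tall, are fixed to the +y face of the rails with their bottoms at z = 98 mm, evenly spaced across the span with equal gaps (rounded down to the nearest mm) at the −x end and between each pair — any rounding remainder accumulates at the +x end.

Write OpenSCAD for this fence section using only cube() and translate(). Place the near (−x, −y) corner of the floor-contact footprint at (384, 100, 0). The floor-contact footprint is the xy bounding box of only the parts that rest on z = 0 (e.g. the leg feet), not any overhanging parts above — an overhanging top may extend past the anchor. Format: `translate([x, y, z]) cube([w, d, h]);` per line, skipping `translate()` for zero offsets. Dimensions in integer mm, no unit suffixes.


translate([384, 100, 0]) cube([116, 116, 1449]);
translate([2561, 100, 0]) cube([116, 116, 1449]);
translate([500, 100, 251]) cube([2061, 116, 93]);
translate([500, 100, 1119]) cube([2061, 116, 93]);
translate([581, 216, 98]) cube([84, 15, 1375]);
translate([746, 216, 98]) cube([84, 15, 1375]);
translate([911, 216, 98]) cube([84, 15, 1375]);
translate([1076, 216, 98]) cube([84, 15, 1375]);
translate([1241, 216, 98]) cube([84, 15, 1375]);
translate([1406, 216, 98]) cube([84, 15, 1375]);
translate([1571, 216, 98]) cube([84, 15, 1375]);
translate([1736, 216, 98]) cube([84, 15, 1375]);
translate([1901, 216, 98]) cube([84, 15, 1375]);
translate([2066, 216, 98]) cube([84, 15, 1375]);
translate([2231, 216, 98]) cube([84, 15, 1375]);
translate([2396, 216, 98]) cube([84, 15, 1375]);


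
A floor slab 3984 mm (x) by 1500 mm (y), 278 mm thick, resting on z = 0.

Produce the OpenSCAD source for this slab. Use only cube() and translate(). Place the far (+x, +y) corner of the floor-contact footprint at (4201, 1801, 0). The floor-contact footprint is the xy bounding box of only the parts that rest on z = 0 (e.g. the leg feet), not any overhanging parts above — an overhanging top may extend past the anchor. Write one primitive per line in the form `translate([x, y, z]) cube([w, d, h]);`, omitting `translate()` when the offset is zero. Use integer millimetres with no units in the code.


translate([217, 301, 0]) cube([3984, 1500, 278]);


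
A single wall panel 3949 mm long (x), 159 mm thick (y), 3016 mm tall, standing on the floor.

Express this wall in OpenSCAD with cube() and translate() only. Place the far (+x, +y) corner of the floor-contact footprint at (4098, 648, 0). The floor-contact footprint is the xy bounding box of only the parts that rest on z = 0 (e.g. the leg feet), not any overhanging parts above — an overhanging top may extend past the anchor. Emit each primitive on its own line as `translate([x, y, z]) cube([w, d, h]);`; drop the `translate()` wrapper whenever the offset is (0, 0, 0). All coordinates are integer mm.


translate([149, 489, 0]) cube([3949, 159, 3016]);


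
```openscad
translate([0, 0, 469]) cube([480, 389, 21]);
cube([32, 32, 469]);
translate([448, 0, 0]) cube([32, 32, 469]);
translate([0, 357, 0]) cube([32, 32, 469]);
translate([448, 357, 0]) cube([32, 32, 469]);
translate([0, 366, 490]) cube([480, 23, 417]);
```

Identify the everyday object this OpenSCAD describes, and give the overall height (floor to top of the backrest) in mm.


A chair. The overall height is 907 mm.

A slab on four corner posts with a tall panel at the back — a chair. The seat slab sits at z = 469 with thickness 21, and the 417 mm backrest starts at the seat top, so the overall height is 469 + 21 + 417 = 907 mm.


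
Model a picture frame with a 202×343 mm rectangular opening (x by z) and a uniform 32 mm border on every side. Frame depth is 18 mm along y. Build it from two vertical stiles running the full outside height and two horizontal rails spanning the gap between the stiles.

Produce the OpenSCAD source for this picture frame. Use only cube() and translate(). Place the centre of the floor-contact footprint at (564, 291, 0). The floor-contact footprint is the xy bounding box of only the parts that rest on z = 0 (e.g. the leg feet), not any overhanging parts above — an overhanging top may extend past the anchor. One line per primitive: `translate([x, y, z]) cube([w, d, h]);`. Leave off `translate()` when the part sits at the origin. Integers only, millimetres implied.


translate([431, 282, 0]) cube([32, 18, 407]);
translate([665, 282, 0]) cube([32, 18, 407]);
translate([463, 282, 0]) cube([202, 18, 32]);
translate([463, 282, 375]) cube([202, 18, 32]);


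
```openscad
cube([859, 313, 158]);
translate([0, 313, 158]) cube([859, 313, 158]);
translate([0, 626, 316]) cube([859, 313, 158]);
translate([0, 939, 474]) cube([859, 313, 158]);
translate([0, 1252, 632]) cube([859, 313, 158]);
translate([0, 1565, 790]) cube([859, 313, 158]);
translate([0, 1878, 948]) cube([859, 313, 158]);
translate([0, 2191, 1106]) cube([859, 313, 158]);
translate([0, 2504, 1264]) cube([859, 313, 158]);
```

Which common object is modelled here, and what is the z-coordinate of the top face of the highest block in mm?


A staircase. The total rise is 1422 mm.

9 identical blocks, each offset up and back from the previous — a staircase. Each step is 158 mm tall and there are 9 of them, so the total rise is 9 × 158 = 1422 mm.


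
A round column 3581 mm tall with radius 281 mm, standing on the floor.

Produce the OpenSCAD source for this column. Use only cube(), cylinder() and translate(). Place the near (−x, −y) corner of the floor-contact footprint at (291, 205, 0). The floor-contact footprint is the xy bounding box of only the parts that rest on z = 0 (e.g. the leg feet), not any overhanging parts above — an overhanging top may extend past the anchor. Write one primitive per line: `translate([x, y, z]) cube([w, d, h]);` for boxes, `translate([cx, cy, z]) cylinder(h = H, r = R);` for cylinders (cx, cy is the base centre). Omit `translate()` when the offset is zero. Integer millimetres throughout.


translate([572, 486, 0]) cylinder(h = 3581, r = 281);


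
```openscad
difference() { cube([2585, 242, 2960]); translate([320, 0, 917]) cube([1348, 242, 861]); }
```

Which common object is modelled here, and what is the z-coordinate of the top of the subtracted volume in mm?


A wall with a window opening. The window head height is 1778 mm.

A wall with a rectangular opening subtracted — a window. Sill at z = 917, opening 861 mm tall, so the head is at 917 + 861 = 1778 mm.


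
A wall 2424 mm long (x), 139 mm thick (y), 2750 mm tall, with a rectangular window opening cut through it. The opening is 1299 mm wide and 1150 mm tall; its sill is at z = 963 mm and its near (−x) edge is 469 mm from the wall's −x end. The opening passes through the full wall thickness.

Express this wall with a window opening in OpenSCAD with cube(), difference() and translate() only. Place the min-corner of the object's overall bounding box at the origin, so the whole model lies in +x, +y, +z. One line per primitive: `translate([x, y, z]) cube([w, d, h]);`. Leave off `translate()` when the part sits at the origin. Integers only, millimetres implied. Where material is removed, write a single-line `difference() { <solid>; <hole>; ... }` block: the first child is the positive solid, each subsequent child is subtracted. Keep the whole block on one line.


difference() { cube([2424, 139, 2750]); translate([469, 0, 963]) cube([1299, 139, 1150]); }


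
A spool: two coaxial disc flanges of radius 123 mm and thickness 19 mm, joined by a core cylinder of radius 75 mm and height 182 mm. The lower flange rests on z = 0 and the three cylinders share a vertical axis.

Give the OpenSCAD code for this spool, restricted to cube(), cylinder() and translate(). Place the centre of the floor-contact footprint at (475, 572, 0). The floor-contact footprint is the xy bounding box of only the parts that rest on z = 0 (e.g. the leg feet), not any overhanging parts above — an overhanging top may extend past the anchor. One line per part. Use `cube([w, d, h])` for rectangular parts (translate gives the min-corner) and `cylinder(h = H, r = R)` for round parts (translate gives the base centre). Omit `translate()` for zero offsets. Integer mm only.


translate([475, 572, 0]) cylinder(h = 19, r = 123);
translate([475, 572, 19]) cylinder(h = 182, r = 75);
translate([475, 572, 201]) cylinder(h = 19, r = 123);


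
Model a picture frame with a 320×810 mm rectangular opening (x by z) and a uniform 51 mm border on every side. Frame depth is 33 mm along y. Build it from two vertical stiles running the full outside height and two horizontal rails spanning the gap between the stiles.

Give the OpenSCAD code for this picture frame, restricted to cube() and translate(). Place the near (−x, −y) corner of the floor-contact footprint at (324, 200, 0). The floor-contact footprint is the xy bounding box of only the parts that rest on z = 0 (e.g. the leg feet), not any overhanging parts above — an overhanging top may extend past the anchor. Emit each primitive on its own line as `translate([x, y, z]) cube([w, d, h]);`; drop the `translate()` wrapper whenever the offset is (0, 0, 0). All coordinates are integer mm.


translate([324, 200, 0]) cube([51, 33, 912]);
translate([695, 200, 0]) cube([51, 33, 912]);
translate([375, 200, 0]) cube([320, 33, 51]);
translate([375, 200, 861]) cube([320, 33, 51]);


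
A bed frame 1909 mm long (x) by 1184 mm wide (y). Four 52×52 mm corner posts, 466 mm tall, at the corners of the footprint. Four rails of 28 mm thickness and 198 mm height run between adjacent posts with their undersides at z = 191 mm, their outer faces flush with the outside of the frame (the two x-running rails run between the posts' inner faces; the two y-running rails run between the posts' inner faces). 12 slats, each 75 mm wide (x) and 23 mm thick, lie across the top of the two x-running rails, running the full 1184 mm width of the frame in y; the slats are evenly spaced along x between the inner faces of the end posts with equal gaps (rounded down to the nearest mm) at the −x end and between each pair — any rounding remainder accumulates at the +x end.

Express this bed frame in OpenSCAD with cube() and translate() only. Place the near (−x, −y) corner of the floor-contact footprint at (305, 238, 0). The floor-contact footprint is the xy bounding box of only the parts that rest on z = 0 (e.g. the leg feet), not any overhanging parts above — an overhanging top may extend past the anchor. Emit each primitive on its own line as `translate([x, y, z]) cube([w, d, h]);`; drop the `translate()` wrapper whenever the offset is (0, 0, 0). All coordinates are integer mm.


translate([305, 238, 0]) cube([52, 52, 466]);
translate([305, 1370, 0]) cube([52, 52, 466]);
translate([2162, 238, 0]) cube([52, 52, 466]);
translate([2162, 1370, 0]) cube([52, 52, 466]);
translate([357, 238, 191]) cube([1805, 28, 198]);
translate([357, 1394, 191]) cube([1805, 28, 198]);
translate([305, 290, 191]) cube([28, 1080, 198]);
translate([2186, 290, 191]) cube([28, 1080, 198]);
translate([426, 238, 389]) cube([75, 1184, 23]);
translate([570, 238, 389]) cube([75, 1184, 23]);
translate([714, 238, 389]) cube([75, 1184, 23]);
translate([858, 238, 389]) cube([75, 1184, 23]);
translate([1002, 238, 389]) cube([75, 1184, 23]);
translate([1146, 238, 389]) cube([75, 1184, 23]);
translate([1290, 238, 389]) cube([75, 1184, 23]);
translate([1434, 238, 389]) cube([75, 1184, 23]);
translate([1578, 238, 389]) cube([75, 1184, 23]);
translate([1722, 238, 389]) cube([75, 1184, 23]);
translate([1866, 238, 389]) cube([75, 1184, 23]);
translate([2010, 238, 389]) cube([75, 1184, 23]);


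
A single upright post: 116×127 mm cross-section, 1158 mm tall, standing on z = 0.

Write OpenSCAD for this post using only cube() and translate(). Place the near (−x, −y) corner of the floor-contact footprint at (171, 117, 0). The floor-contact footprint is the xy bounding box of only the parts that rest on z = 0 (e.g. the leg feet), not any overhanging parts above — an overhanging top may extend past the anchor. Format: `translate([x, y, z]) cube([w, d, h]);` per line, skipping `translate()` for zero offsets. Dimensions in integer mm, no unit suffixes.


translate([171, 117, 0]) cube([116, 127, 1158]);


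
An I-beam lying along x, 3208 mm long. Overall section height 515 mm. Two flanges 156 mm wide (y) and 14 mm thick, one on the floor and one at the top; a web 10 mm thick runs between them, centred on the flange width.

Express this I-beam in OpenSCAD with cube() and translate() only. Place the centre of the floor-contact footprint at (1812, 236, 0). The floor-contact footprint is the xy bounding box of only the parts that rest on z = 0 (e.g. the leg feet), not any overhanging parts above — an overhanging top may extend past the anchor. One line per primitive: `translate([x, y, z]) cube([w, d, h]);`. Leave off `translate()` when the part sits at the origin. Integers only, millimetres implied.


translate([208, 158, 0]) cube([3208, 156, 14]);
translate([208, 231, 14]) cube([3208, 10, 487]);
translate([208, 158, 501]) cube([3208, 156, 14]);


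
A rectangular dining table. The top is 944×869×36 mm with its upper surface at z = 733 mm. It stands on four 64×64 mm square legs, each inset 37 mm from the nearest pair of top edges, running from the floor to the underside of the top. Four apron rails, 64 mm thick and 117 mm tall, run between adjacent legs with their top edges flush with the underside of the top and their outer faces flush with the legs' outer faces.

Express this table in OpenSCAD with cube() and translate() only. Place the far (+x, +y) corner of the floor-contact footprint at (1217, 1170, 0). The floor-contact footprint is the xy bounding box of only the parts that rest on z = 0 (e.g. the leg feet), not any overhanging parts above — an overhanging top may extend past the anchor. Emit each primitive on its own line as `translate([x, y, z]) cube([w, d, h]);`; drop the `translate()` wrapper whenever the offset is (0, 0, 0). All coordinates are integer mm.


translate([310, 338, 697]) cube([944, 869, 36]);
translate([347, 375, 0]) cube([64, 64, 697]);
translate([1153, 375, 0]) cube([64, 64, 697]);
translate([347, 1106, 0]) cube([64, 64, 697]);
translate([1153, 1106, 0]) cube([64, 64, 697]);
translate([411, 375, 580]) cube([742, 64, 117]);
translate([411, 1106, 580]) cube([742, 64, 117]);
translate([347, 439, 580]) cube([64, 667, 117]);
translate([1153, 439, 580]) cube([64, 667, 117]);


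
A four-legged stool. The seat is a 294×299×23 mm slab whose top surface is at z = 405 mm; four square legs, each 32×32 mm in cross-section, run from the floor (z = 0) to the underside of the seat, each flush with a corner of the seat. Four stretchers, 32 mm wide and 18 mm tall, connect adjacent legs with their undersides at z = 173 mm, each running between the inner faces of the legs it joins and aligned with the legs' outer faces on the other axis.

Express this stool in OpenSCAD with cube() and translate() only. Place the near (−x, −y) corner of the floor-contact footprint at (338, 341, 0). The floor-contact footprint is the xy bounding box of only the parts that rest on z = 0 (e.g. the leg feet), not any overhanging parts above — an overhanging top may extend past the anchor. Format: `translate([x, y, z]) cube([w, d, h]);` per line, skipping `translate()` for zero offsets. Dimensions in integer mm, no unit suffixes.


// leg_h = 405 - 23 = 382
// stretcher span = 294 - 2*32 = 230
translate([338, 341, 382]) cube([294, 299, 23]);
translate([338, 341, 0]) cube([32, 32, 382]);
translate([600, 341, 0]) cube([32, 32, 382]);
translate([338, 608, 0]) cube([32, 32, 382]);
translate([600, 608, 0]) cube([32, 32, 382]);
translate([370, 341, 173]) cube([230, 32, 18]);
translate([370, 608, 173]) cube([230, 32, 18]);
translate([338, 373, 173]) cube([32, 235, 18]);
translate([600, 373, 173]) cube([32, 235, 18]);


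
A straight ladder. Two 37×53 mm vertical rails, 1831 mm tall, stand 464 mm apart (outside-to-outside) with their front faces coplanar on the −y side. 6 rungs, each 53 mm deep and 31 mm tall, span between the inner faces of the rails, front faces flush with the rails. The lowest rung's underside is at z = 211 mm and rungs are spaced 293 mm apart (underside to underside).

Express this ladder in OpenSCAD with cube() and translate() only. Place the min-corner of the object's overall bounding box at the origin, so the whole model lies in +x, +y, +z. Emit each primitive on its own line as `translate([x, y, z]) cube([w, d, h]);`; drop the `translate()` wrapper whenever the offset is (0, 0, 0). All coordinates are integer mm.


// rung span = 464 - 2*37 = 390
// rung[k] z = 211 + k*293
cube([37, 53, 1831]);
translate([427, 0, 0]) cube([37, 53, 1831]);
translate([37, 0, 211]) cube([390, 53, 31]);
translate([37, 0, 504]) cube([390, 53, 31]);
translate([37, 0, 797]) cube([390, 53, 31]);
translate([37, 0, 1090]) cube([390, 53, 31]);
translate([37, 0, 1383]) cube([390, 53, 31]);
translate([37, 0, 1676]) cube([390, 53, 31]);


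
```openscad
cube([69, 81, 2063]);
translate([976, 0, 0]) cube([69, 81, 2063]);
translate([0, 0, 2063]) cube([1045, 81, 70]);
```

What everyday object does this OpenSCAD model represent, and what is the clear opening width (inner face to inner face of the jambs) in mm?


A door frame. The clear opening width is 907 mm.

Two 2063 mm tall posts with a header on top — a door frame. The left jamb is 69 mm wide at x = 0; the right jamb starts at x = 976. The clear opening is 976 − 69 = 907 mm.


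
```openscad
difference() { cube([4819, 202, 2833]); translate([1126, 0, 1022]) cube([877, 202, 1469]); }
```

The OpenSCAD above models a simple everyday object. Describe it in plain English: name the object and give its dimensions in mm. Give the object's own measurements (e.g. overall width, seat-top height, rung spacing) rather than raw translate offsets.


A wall 4819 mm long (x), 202 mm thick (y), 2833 mm tall, with a rectangular window opening cut through it. The opening is 877 mm wide and 1469 mm tall; its sill is at z = 1022 mm and its near (−x) edge is 1126 mm from the wall's −x end. The opening passes through the full wall thickness.


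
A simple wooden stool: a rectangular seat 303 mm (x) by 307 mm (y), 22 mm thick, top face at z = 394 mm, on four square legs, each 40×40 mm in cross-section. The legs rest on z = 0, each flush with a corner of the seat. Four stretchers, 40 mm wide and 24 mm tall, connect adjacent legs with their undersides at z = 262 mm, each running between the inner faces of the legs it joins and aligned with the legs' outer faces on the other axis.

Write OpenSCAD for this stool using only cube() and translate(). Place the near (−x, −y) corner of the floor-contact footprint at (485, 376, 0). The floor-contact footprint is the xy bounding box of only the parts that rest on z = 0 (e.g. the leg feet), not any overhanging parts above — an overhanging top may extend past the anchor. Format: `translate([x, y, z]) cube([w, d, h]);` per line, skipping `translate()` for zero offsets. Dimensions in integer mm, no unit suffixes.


translate([485, 376, 372]) cube([303, 307, 22]);
translate([485, 376, 0]) cube([40, 40, 372]);
translate([748, 376, 0]) cube([40, 40, 372]);
translate([485, 643, 0]) cube([40, 40, 372]);
translate([748, 643, 0]) cube([40, 40, 372]);
translate([525, 376, 262]) cube([223, 40, 24]);
translate([525, 643, 262]) cube([223, 40, 24]);
translate([485, 416, 262]) cube([40, 227, 24]);
translate([748, 416, 262]) cube([40, 227, 24]);


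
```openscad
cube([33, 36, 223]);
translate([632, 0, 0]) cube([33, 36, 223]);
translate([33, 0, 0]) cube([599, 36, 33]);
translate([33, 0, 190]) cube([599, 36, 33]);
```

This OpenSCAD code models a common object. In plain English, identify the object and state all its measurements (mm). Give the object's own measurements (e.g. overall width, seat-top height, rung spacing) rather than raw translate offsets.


A rectangular picture frame lying in the x–z plane (depth along y). The opening is 599 mm wide (x) by 157 mm tall (z), surrounded by a border 33 mm wide on all four sides. The frame is 36 mm deep and is made of two full-height vertical stiles with two horizontal rails fitted between them.
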